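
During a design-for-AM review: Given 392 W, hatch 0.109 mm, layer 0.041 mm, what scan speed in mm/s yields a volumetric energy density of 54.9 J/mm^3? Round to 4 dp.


v = 392 / (54.9*0.109*0.041) = 1597.7299 mm/s


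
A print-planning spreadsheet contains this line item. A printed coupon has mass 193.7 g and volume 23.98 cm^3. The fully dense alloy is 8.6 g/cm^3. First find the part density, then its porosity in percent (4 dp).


rho_part = 193.7 / 23.98 = 8.07756464 g/cm^3
Porosity = (1 - 8.07756464/8.6)*100 = 6.0748 %


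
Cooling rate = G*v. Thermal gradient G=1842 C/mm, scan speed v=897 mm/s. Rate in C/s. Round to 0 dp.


CR = 1842 * 897 = 1652274 C/s


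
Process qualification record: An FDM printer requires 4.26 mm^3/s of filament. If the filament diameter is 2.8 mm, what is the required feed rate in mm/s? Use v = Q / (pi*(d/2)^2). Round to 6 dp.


A = pi*(2.8/2)^2 = 6.157522
v = 4.26 / 6.157522 = 0.691837 mm/s


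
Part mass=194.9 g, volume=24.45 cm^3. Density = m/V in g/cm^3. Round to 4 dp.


rho = 194.9 / 24.45 = 7.9714 g/cm^3


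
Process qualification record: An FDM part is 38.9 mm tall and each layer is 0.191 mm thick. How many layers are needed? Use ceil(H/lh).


Layers = ceil(38.9/0.191) = 204


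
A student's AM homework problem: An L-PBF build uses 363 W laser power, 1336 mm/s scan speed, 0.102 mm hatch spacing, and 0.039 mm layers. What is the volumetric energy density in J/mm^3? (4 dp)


E = 363 / (1336*0.102*0.039) = 68.3023 J/mm^3


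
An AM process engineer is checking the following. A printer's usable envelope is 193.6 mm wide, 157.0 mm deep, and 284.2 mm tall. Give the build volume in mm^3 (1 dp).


V = 193.6 * 157.0 * 284.2 = 8638315.8 mm^3


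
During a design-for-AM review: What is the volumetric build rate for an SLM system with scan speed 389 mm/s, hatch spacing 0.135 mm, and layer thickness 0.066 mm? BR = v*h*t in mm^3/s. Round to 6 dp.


Rate = 389 * 0.135 * 0.066 = 3.46599 mm^3/s


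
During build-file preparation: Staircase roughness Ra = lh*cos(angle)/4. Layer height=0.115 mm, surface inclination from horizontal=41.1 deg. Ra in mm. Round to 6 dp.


Ra = 0.115 * cos(41.1) / 4 = 0.021665 mm


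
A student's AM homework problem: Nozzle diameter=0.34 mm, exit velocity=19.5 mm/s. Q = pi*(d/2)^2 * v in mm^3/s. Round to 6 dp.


A = pi*(0.34/2)^2 = 0.09079203 mm^2
Q = 0.09079203 * 19.5 = 1.770445 mm^3/s


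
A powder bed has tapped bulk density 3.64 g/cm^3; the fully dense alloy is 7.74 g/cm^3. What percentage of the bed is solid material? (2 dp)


Packing = (3.64/7.74)*100 = 47.03 %


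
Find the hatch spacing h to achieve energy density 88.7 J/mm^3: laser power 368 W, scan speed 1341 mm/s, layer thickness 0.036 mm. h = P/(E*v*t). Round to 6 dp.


h = 368 / (88.7*1341*0.036) = 0.08594 mm


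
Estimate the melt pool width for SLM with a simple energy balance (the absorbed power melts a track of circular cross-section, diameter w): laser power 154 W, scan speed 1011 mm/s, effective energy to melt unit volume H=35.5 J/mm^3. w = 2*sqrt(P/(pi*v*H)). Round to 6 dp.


w = 2*sqrt(154/(pi*1011*35.5)) = 0.073914 mm


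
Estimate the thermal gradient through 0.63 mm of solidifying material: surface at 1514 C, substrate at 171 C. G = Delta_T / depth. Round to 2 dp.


G = (1514-171)/0.63 = 2131.75 C/mm


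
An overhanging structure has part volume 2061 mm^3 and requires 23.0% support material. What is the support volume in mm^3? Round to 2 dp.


V_support = 2061 * 0.23 = 474.03 mm^3


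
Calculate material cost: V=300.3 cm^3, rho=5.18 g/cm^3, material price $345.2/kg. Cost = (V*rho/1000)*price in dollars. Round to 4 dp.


Mass = 300.3*5.18/1000 = 1.555554 kg
Cost = 1.555554 * 345.2 = 536.9772 $


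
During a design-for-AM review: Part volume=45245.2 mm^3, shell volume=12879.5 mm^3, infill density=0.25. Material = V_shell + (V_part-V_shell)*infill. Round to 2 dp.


V_infill = (45245.2 - 12879.5) * 0.25 = 8091.43
V_total = 12879.5 + 8091.43 = 20970.93 mm^3


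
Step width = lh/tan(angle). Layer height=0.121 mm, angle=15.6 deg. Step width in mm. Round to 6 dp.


step = 0.121 / tan(15.6) = 0.433373 mm


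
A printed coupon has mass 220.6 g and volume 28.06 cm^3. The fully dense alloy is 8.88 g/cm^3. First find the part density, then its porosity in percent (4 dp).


rho_part = 220.6 / 28.06 = 7.86172488 g/cm^3
Porosity = (1 - 7.86172488/8.88)*100 = 11.4671 %


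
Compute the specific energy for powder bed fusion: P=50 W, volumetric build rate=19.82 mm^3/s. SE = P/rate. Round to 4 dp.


SE = 50 / 19.82 = 2.5227 J/mm^3


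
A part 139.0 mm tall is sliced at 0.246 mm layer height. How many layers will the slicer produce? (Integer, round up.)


Layers = ceil(139.0/0.246) = 566


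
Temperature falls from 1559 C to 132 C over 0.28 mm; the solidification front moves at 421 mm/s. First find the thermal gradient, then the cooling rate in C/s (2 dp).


G = (1559-132)/0.28 = 5096.42857143 C/mm
CR = 5096.42857143 * 421 = 2145596.43 C/s


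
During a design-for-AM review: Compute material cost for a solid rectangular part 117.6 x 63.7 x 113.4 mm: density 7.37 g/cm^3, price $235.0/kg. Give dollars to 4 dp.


V = 117.6 * 63.7 * 113.4 = 849493.008 mm^3 = 849.493008 cm^3
Mass = 849.493008 * 7.37 / 1000 = 6.26076347 kg
Cost = 6.26076347 * 235.0 = 1471.2794 $


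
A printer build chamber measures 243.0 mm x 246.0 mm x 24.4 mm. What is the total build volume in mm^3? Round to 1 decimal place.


V = 243.0 * 246.0 * 24.4 = 1458583.2 mm^3


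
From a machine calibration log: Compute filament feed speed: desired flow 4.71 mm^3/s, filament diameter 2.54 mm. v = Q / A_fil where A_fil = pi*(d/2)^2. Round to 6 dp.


A = pi*(2.54/2)^2 = 5.067075
v = 4.71 / 5.067075 = 0.92953 mm/s


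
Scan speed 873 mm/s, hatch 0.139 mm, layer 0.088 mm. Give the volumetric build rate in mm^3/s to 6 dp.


Rate = 873 * 0.139 * 0.088 = 10.678536 mm^3/s


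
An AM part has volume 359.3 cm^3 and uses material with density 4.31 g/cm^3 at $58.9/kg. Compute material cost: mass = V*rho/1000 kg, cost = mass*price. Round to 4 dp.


Mass = 359.3*4.31/1000 = 1.548583 kg
Cost = 1.548583 * 58.9 = 91.2115 $


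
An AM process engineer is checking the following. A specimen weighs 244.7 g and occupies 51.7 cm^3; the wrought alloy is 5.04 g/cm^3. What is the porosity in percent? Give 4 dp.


rho_part = 244.7 / 51.7 = 4.73307544 g/cm^3
Porosity = (1 - 4.73307544/5.04)*100 = 6.0898 %


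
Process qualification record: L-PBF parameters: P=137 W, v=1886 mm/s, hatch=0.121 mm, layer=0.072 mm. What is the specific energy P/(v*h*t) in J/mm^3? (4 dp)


Build rate = 1886 * 0.121 * 0.072 = 16.430832 mm^3/s
SE = 137 / 16.430832 = 8.338 J/mm^3


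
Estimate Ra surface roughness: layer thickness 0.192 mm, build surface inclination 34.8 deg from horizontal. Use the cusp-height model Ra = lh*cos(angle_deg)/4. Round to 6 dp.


Ra = 0.192 * cos(34.8) / 4 = 0.039415 mm


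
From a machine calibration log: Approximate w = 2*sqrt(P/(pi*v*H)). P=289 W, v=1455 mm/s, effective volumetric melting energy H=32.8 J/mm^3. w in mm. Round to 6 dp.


w = 2*sqrt(289/(pi*1455*32.8)) = 0.087808 mm


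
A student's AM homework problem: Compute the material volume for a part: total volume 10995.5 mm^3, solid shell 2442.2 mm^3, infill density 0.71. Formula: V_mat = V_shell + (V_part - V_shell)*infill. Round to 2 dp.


V_infill = (10995.5 - 2442.2) * 0.71 = 6072.84
V_total = 2442.2 + 6072.84 = 8515.04 mm^3


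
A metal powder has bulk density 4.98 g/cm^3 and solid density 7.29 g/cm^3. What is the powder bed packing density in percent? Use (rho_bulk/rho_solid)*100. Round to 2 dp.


Packing = (4.98/7.29)*100 = 68.31 %


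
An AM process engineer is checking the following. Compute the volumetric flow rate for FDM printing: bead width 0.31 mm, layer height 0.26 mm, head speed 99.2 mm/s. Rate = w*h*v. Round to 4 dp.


Rate = 0.31 * 0.26 * 99.2 = 7.9955 mm^3/s


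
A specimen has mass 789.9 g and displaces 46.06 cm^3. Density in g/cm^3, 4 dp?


rho = 789.9 / 46.06 = 17.1494 g/cm^3


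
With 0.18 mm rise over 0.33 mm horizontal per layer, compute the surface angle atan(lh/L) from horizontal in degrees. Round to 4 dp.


angle = atan(0.18/0.33) = 28.6105 degrees


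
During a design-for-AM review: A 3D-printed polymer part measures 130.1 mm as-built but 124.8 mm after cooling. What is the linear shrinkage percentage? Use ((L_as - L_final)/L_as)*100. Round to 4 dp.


Shrinkage = ((130.1-124.8)/130.1)*100 = 4.0738 %


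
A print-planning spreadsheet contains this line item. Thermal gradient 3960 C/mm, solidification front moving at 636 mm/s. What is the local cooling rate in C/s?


CR = 3960 * 636 = 2518560 C/s


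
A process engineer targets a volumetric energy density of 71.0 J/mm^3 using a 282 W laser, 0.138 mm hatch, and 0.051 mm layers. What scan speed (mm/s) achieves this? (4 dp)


v = 282 / (71.0*0.138*0.051) = 564.3409 mm/s


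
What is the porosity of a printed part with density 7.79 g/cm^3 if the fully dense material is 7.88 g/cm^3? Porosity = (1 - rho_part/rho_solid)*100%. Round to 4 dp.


Porosity = (1-7.79/7.88)*100 = 1.1421 %


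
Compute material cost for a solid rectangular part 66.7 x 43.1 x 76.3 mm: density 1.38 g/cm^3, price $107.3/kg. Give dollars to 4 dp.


V = 66.7 * 43.1 * 76.3 = 219344.951 mm^3 = 219.344951 cm^3
Mass = 219.344951 * 1.38 / 1000 = 0.30269603 kg
Cost = 0.30269603 * 107.3 = 32.4793 $


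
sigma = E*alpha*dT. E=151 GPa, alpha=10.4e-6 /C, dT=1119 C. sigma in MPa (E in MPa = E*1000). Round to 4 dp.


sigma = 151*1000 * 10.4e-6 * 1119 = 1757.2776 MPa


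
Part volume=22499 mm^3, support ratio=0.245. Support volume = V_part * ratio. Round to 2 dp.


V_support = 22499 * 0.245 = 5512.26 mm^3


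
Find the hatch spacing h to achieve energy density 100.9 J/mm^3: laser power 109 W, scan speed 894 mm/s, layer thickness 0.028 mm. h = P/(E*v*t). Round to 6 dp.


h = 109 / (100.9*894*0.028) = 0.043156 mm


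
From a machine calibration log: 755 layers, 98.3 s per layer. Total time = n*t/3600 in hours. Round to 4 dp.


t = 755 * 98.3 / 3600 = 20.6157 hrs


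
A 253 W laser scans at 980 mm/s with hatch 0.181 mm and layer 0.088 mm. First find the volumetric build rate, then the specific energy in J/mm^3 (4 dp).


Build rate = 980 * 0.181 * 0.088 = 15.60944 mm^3/s
SE = 253 / 15.60944 = 16.2081 J/mm^3


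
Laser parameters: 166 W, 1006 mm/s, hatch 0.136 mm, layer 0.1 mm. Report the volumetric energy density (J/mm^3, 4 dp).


E = 166 / (1006*0.136*0.1) = 12.1331 J/mm^3


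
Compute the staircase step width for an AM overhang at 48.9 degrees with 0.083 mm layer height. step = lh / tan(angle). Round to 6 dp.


step = 0.083 / tan(48.9) = 0.072406 mm


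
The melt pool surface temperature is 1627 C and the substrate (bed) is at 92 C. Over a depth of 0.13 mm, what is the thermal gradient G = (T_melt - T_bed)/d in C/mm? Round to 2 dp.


G = (1627-92)/0.13 = 11807.69 C/mm


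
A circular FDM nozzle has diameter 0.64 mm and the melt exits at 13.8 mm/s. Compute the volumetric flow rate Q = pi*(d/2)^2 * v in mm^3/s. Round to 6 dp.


A = pi*(0.64/2)^2 = 0.32169909 mm^2
Q = 0.32169909 * 13.8 = 4.439447 mm^3/s


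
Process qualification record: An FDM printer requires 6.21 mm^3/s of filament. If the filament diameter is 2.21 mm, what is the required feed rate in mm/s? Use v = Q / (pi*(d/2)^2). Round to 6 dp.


A = pi*(2.21/2)^2 = 3.835963
v = 6.21 / 3.835963 = 1.618889 mm/s


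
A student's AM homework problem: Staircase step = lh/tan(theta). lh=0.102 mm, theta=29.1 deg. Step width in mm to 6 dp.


step = 0.102 / tan(29.1) = 0.183258 mm


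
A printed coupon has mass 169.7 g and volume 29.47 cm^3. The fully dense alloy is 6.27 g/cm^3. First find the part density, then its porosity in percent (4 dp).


rho_part = 169.7 / 29.47 = 5.75839837 g/cm^3
Porosity = (1 - 5.75839837/6.27)*100 = 8.1595 %


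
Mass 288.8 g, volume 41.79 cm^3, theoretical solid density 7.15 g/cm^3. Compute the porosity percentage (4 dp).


rho_part = 288.8 / 41.79 = 6.9107442 g/cm^3
Porosity = (1 - 6.9107442/7.15)*100 = 3.3462 %


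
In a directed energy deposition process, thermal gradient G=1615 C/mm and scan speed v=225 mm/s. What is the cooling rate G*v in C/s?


CR = 1615 * 225 = 363375 C/s


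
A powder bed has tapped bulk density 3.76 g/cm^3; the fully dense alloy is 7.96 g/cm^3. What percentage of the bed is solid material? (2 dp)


Packing = (3.76/7.96)*100 = 47.24 %


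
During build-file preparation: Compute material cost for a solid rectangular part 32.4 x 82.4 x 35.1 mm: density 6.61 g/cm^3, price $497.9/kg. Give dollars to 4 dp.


V = 32.4 * 82.4 * 35.1 = 93708.576 mm^3 = 93.708576 cm^3
Mass = 93.708576 * 6.61 / 1000 = 0.61941369 kg
Cost = 0.61941369 * 497.9 = 308.4061 $


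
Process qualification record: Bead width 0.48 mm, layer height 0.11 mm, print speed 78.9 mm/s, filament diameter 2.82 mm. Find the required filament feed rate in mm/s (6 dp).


Q = 0.48 * 0.11 * 78.9 = 4.16592 mm^3/s
A_fil = pi*(2.82/2)^2 = 6.24580035 mm^2
v_feed = 4.16592 / 6.24580035 = 0.666995 mm/s


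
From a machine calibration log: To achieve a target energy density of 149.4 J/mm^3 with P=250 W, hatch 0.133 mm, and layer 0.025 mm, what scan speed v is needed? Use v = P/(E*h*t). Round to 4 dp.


v = 250 / (149.4*0.133*0.025) = 503.2662 mm/s


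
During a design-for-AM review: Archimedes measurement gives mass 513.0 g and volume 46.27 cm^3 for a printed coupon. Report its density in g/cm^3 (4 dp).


rho = 513.0 / 46.27 = 11.0871 g/cm^3


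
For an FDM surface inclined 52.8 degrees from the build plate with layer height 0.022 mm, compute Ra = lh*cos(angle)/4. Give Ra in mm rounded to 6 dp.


Ra = 0.022 * cos(52.8) / 4 = 0.003325 mm


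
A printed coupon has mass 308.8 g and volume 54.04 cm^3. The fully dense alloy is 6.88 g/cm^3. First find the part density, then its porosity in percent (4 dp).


rho_part = 308.8 / 54.04 = 5.71428571 g/cm^3
Porosity = (1 - 5.71428571/6.88)*100 = 16.9435 %


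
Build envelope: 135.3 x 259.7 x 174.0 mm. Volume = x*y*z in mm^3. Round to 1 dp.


V = 135.3 * 259.7 * 174.0 = 6113909.3 mm^3


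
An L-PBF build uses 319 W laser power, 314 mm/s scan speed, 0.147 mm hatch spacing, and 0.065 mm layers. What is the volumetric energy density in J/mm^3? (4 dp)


E = 319 / (314*0.147*0.065) = 106.3238 J/mm^3


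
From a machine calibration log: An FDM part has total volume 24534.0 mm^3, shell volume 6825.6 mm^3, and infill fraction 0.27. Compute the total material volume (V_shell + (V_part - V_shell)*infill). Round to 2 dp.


V_infill = (24534.0 - 6825.6) * 0.27 = 4781.27
V_total = 6825.6 + 4781.27 = 11606.87 mm^3


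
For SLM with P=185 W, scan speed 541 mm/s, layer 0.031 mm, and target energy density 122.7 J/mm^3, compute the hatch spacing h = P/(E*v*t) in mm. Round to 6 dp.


h = 185 / (122.7*541*0.031) = 0.089902 mm


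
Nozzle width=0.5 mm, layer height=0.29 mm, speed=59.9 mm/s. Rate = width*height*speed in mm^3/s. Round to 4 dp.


Rate = 0.5 * 0.29 * 59.9 = 8.6855 mm^3/s


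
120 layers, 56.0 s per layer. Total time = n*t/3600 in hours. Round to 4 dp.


t = 120 * 56.0 / 3600 = 1.8667 hrs


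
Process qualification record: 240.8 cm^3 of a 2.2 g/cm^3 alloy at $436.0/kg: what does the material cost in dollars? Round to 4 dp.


Mass = 240.8*2.2/1000 = 0.52976 kg
Cost = 0.52976 * 436.0 = 230.9754 $


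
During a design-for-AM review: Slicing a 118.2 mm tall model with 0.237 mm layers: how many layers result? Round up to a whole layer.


Layers = ceil(118.2/0.237) = 499


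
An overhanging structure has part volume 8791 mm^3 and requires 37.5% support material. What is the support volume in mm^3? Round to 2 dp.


V_support = 8791 * 0.375 = 3296.63 mm^3


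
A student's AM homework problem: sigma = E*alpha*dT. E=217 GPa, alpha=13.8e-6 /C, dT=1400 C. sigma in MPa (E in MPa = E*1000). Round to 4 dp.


sigma = 217*1000 * 13.8e-6 * 1400 = 4192.44 MPa


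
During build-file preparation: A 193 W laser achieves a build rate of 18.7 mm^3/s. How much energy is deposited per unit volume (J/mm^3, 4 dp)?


SE = 193 / 18.7 = 10.3209 J/mm^3


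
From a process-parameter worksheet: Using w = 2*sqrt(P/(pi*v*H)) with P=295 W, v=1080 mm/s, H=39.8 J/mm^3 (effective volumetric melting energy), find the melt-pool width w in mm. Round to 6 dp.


w = 2*sqrt(295/(pi*1080*39.8)) = 0.093479 mm


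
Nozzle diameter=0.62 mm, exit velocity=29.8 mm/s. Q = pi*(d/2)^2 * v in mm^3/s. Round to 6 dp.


A = pi*(0.62/2)^2 = 0.30190705 mm^2
Q = 0.30190705 * 29.8 = 8.99683 mm^3/s


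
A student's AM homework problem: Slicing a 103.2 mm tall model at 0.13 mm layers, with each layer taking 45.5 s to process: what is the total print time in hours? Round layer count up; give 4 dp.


Layers = ceil(103.2/0.13) = 794
t = 794 * 45.5 / 3600 = 10.0353 hrs


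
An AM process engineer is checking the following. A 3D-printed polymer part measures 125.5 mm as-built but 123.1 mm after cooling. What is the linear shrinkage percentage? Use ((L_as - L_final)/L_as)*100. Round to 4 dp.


Shrinkage = ((125.5-123.1)/125.5)*100 = 1.9124 %


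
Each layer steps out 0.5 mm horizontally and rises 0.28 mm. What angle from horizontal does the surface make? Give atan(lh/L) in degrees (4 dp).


angle = atan(0.28/0.5) = 29.2488 degrees


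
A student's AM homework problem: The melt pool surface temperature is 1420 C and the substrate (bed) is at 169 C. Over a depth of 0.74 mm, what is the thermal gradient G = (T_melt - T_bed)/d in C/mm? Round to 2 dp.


G = (1420-169)/0.74 = 1690.54 C/mm


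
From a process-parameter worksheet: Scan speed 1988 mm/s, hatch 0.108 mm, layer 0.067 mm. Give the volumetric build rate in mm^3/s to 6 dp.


Rate = 1988 * 0.108 * 0.067 = 14.385168 mm^3/s


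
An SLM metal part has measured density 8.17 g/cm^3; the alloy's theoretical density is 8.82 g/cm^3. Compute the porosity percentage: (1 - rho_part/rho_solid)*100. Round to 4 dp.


Porosity = (1-8.17/8.82)*100 = 7.3696 %


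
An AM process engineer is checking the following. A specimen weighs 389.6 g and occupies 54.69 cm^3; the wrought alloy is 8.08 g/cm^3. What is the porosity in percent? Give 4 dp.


rho_part = 389.6 / 54.69 = 7.12378863 g/cm^3
Porosity = (1 - 7.12378863/8.08)*100 = 11.8343 %


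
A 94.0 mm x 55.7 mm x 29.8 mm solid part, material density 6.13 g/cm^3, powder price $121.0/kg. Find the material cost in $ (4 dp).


V = 94.0 * 55.7 * 29.8 = 156026.84 mm^3 = 156.02684 cm^3
Mass = 156.02684 * 6.13 / 1000 = 0.95644453 kg
Cost = 0.95644453 * 121.0 = 115.7298 $


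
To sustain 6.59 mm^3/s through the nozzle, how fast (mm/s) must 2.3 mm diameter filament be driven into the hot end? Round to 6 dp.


A = pi*(2.3/2)^2 = 4.154756
v = 6.59 / 4.154756 = 1.586134 mm/s


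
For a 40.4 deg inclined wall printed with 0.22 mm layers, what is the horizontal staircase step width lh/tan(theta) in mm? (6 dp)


step = 0.22 / tan(40.4) = 0.258499 mm


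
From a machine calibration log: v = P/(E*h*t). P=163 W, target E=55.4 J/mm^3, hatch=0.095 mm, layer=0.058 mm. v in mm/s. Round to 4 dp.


v = 163 / (55.4*0.095*0.058) = 533.9815 mm/s


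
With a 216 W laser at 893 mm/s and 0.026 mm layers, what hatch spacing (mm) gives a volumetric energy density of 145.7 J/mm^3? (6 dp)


h = 216 / (145.7*893*0.026) = 0.063851 mm


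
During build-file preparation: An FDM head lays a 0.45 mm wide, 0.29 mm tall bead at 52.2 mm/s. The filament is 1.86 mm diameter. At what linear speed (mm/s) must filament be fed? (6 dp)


Q = 0.45 * 0.29 * 52.2 = 6.8121 mm^3/s
A_fil = pi*(1.86/2)^2 = 2.71716349 mm^2
v_feed = 6.8121 / 2.71716349 = 2.507063 mm/s


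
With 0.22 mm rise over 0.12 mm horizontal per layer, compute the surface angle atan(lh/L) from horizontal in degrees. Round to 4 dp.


angle = atan(0.22/0.12) = 61.3895 degrees


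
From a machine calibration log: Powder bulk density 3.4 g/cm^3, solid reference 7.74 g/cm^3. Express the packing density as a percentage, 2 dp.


Packing = (3.4/7.74)*100 = 43.93 %


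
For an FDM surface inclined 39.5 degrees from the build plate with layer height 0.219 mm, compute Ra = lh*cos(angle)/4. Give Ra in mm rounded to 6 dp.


Ra = 0.219 * cos(39.5) / 4 = 0.042246 mm


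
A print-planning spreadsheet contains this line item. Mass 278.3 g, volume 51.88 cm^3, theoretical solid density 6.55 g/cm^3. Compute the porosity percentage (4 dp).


rho_part = 278.3 / 51.88 = 5.36430224 g/cm^3
Porosity = (1 - 5.36430224/6.55)*100 = 18.1023 %


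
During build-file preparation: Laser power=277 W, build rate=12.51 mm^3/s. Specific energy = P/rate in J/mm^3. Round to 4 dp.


SE = 277 / 12.51 = 22.1423 J/mm^3


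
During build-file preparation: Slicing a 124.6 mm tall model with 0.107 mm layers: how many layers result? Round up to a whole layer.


Layers = ceil(124.6/0.107) = 1165


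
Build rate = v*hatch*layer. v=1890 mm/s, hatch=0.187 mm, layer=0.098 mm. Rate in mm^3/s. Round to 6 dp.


Rate = 1890 * 0.187 * 0.098 = 34.63614 mm^3/s


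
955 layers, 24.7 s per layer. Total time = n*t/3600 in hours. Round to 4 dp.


t = 955 * 24.7 / 3600 = 6.5524 hrs


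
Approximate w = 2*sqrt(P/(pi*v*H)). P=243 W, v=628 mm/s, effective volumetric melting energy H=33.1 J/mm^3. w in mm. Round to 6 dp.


w = 2*sqrt(243/(pi*628*33.1)) = 0.122001 mm


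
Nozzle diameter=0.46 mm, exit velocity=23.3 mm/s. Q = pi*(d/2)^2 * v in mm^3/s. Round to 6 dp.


A = pi*(0.46/2)^2 = 0.16619025 mm^2
Q = 0.16619025 * 23.3 = 3.872233 mm^3/s


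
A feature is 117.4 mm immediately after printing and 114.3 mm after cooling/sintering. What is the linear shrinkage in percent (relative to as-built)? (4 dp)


Shrinkage = ((117.4-114.3)/117.4)*100 = 2.6405 %


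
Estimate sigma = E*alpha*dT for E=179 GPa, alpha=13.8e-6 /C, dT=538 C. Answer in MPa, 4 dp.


sigma = 179*1000 * 13.8e-6 * 538 = 1328.9676 MPa


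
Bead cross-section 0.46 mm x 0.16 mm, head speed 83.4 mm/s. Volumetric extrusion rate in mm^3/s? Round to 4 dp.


Rate = 0.46 * 0.16 * 83.4 = 6.1382 mm^3/s


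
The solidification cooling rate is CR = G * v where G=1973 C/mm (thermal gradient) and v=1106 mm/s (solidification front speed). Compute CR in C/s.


CR = 1973 * 1106 = 2182138 C/s


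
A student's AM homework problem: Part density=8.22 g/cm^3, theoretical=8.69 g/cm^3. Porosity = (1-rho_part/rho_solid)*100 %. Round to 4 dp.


Porosity = (1-8.22/8.69)*100 = 5.4085 %


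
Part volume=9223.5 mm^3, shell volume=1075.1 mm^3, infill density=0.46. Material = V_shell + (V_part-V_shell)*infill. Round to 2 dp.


V_infill = (9223.5 - 1075.1) * 0.46 = 3748.26
V_total = 1075.1 + 3748.26 = 4823.36 mm^3


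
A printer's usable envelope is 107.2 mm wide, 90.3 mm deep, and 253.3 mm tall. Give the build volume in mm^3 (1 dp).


V = 107.2 * 90.3 * 253.3 = 2451984.5 mm^3


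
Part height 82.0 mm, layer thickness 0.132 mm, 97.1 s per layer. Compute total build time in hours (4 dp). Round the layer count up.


Layers = ceil(82.0/0.132) = 622
t = 622 * 97.1 / 3600 = 16.7767 hrs


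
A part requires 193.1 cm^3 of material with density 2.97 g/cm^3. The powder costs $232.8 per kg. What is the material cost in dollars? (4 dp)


Mass = 193.1*2.97/1000 = 0.573507 kg
Cost = 0.573507 * 232.8 = 133.5124 $


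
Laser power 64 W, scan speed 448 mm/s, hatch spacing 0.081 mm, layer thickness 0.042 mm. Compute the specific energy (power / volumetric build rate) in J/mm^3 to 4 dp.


Build rate = 448 * 0.081 * 0.042 = 1.524096 mm^3/s
SE = 64 / 1.524096 = 41.9921 J/mm^3


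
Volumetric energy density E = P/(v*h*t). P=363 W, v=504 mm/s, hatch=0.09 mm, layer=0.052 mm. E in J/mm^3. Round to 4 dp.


E = 363 / (504*0.09*0.052) = 153.897 J/mm^3


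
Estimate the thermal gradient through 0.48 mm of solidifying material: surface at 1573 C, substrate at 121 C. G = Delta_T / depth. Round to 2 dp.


G = (1573-121)/0.48 = 3025.0 C/mm


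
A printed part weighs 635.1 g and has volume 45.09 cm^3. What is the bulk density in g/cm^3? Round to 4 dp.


rho = 635.1 / 45.09 = 14.0852 g/cm^3


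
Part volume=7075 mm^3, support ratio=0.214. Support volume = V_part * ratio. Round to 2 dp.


V_support = 7075 * 0.214 = 1514.05 mm^3


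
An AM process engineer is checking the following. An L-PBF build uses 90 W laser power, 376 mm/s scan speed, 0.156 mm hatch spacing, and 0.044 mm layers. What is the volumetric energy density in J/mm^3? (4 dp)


E = 90 / (376*0.156*0.044) = 34.872 J/mm^3


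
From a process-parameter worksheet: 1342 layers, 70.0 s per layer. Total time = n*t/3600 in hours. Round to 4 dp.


t = 1342 * 70.0 / 3600 = 26.0944 hrs


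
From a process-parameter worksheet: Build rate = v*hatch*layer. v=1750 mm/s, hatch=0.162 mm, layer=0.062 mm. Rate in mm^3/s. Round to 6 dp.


Rate = 1750 * 0.162 * 0.062 = 17.577 mm^3/s


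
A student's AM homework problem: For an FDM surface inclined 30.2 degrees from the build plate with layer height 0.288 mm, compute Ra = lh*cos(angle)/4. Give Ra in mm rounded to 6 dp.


Ra = 0.288 * cos(30.2) / 4 = 0.062228 mm


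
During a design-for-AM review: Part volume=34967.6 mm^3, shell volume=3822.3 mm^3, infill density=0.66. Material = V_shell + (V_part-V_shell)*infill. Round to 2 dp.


V_infill = (34967.6 - 3822.3) * 0.66 = 20555.9
V_total = 3822.3 + 20555.9 = 24378.2 mm^3


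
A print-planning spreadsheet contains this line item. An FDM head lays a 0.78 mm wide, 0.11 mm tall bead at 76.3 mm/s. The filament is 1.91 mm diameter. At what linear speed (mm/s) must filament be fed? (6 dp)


Q = 0.78 * 0.11 * 76.3 = 6.54654 mm^3/s
A_fil = pi*(1.91/2)^2 = 2.86521104 mm^2
v_feed = 6.54654 / 2.86521104 = 2.284837 mm/s


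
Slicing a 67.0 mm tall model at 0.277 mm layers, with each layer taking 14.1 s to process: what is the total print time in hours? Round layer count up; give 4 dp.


Layers = ceil(67.0/0.277) = 242
t = 242 * 14.1 / 3600 = 0.9478 hrs


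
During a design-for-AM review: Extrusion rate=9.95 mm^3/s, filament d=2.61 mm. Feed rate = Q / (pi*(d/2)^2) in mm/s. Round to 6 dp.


A = pi*(2.61/2)^2 = 5.350211
v = 9.95 / 5.350211 = 1.85974 mm/s


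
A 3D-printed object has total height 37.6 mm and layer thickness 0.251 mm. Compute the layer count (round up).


Layers = ceil(37.6/0.251) = 150


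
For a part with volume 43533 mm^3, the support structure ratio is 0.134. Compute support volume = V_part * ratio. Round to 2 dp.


V_support = 43533 * 0.134 = 5833.42 mm^3


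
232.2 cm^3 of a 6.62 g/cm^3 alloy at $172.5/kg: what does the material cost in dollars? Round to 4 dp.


Mass = 232.2*6.62/1000 = 1.537164 kg
Cost = 1.537164 * 172.5 = 265.1608 $


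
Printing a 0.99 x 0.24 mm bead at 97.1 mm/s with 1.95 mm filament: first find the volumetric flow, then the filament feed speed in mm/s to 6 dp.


Q = 0.99 * 0.24 * 97.1 = 23.07096 mm^3/s
A_fil = pi*(1.95/2)^2 = 2.98647652 mm^2
v_feed = 23.07096 / 2.98647652 = 7.725144 mm/s


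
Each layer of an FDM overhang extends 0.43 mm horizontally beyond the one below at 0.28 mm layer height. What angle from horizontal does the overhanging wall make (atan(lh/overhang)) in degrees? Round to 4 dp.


angle = atan(0.28/0.43) = 33.0707 degrees


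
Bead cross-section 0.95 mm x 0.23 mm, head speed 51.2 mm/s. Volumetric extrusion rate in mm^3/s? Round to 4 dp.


Rate = 0.95 * 0.23 * 51.2 = 11.1872 mm^3/s


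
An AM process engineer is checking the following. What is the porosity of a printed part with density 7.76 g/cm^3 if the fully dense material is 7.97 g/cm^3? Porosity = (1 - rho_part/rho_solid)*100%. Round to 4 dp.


Porosity = (1-7.76/7.97)*100 = 2.6349 %


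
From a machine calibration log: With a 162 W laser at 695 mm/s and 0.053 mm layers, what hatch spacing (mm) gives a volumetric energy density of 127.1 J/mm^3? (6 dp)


h = 162 / (127.1*695*0.053) = 0.034603 mm


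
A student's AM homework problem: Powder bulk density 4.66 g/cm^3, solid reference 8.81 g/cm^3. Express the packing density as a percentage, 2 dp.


Packing = (4.66/8.81)*100 = 52.89 %


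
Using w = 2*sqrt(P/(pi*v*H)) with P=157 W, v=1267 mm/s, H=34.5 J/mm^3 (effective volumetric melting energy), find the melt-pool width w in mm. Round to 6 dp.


w = 2*sqrt(157/(pi*1267*34.5)) = 0.067625 mm


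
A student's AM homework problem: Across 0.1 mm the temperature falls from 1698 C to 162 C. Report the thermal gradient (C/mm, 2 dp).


G = (1698-162)/0.1 = 15360.0 C/mm


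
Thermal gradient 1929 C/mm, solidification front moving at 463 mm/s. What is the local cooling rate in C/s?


CR = 1929 * 463 = 893127 C/s


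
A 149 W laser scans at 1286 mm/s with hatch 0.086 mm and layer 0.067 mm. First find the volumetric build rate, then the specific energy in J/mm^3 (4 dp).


Build rate = 1286 * 0.086 * 0.067 = 7.409932 mm^3/s
SE = 149 / 7.409932 = 20.1081 J/mm^3


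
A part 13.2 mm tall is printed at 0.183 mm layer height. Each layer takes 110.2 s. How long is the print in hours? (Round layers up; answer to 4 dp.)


Layers = ceil(13.2/0.183) = 73
t = 73 * 110.2 / 3600 = 2.2346 hrs


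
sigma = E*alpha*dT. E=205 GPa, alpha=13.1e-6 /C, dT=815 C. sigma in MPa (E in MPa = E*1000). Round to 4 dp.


sigma = 205*1000 * 13.1e-6 * 815 = 2188.6825 MPa


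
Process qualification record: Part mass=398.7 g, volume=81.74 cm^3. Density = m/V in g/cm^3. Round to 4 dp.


rho = 398.7 / 81.74 = 4.8777 g/cm^3


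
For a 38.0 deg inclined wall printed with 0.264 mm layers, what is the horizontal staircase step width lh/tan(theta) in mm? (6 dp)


step = 0.264 / tan(38.0) = 0.337905 mm


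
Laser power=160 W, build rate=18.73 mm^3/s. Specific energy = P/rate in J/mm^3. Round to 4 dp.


SE = 160 / 18.73 = 8.5424 J/mm^3


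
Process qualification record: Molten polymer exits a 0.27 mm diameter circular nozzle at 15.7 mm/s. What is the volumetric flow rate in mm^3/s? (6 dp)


A = pi*(0.27/2)^2 = 0.05725553 mm^2
Q = 0.05725553 * 15.7 = 0.898912 mm^3/s


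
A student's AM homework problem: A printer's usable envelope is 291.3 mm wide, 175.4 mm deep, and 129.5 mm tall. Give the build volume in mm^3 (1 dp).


V = 291.3 * 175.4 * 129.5 = 6616675.6 mm^3


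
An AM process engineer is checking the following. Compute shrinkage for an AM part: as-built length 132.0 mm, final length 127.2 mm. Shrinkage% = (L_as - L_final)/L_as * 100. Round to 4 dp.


Shrinkage = ((132.0-127.2)/132.0)*100 = 3.6364 %


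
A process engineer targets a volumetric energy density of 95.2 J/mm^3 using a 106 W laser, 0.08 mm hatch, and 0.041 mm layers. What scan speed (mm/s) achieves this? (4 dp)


v = 106 / (95.2*0.08*0.041) = 339.4651 mm/s


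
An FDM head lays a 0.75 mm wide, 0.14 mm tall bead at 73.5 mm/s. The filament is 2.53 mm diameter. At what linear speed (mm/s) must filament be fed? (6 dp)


Q = 0.75 * 0.14 * 73.5 = 7.7175 mm^3/s
A_fil = pi*(2.53/2)^2 = 5.0272551 mm^2
v_feed = 7.7175 / 5.0272551 = 1.535132 mm/s


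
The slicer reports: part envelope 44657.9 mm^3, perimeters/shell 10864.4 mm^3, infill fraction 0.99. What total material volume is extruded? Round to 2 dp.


V_infill = (44657.9 - 10864.4) * 0.99 = 33455.57
V_total = 10864.4 + 33455.57 = 44319.97 mm^3


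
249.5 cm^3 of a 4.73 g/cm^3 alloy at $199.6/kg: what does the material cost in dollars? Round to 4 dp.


Mass = 249.5*4.73/1000 = 1.180135 kg
Cost = 1.180135 * 199.6 = 235.5549 $


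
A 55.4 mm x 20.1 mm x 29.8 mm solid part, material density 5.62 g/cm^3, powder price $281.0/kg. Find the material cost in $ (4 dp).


V = 55.4 * 20.1 * 29.8 = 33183.492 mm^3 = 33.183492 cm^3
Mass = 33.183492 * 5.62 / 1000 = 0.18649123 kg
Cost = 0.18649123 * 281.0 = 52.404 $


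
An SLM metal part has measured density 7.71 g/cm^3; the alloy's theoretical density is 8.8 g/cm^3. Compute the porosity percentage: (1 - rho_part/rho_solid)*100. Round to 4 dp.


Porosity = (1-7.71/8.8)*100 = 12.3864 %


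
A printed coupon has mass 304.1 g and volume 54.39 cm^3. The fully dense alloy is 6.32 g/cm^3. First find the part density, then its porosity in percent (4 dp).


rho_part = 304.1 / 54.39 = 5.59110131 g/cm^3
Porosity = (1 - 5.59110131/6.32)*100 = 11.5332 %


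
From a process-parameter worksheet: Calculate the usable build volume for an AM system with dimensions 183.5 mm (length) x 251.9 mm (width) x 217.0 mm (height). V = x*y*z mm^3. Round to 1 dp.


V = 183.5 * 251.9 * 217.0 = 10030532.1 mm^3


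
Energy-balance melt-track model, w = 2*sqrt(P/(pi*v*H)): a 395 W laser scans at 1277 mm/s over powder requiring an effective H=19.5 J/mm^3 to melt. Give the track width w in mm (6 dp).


w = 2*sqrt(395/(pi*1277*19.5)) = 0.142115 mm


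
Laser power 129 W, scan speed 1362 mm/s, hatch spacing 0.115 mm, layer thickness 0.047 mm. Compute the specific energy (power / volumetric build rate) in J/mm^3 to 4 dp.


Build rate = 1362 * 0.115 * 0.047 = 7.36161 mm^3/s
SE = 129 / 7.36161 = 17.5233 J/mm^3


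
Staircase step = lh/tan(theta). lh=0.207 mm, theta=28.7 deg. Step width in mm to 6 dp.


step = 0.207 / tan(28.7) = 0.378093 mm


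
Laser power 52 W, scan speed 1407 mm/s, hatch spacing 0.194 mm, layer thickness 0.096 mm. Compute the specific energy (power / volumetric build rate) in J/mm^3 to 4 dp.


Build rate = 1407 * 0.194 * 0.096 = 26.203968 mm^3/s
SE = 52 / 26.203968 = 1.9844 J/mm^3


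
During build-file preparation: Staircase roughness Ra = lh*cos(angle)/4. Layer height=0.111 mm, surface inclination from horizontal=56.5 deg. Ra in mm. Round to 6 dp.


Ra = 0.111 * cos(56.5) / 4 = 0.015316 mm


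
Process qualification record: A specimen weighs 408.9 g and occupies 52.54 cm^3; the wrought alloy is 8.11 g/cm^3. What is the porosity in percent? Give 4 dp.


rho_part = 408.9 / 52.54 = 7.7826418 g/cm^3
Porosity = (1 - 7.7826418/8.11)*100 = 4.0365 %


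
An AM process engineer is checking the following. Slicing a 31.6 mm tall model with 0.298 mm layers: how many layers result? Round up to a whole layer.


Layers = ceil(31.6/0.298) = 107


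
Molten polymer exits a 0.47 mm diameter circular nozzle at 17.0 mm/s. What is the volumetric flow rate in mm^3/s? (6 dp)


A = pi*(0.47/2)^2 = 0.17349445 mm^2
Q = 0.17349445 * 17.0 = 2.949406 mm^3/s


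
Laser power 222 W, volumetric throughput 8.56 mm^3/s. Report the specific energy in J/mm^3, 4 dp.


SE = 222 / 8.56 = 25.9346 J/mm^3


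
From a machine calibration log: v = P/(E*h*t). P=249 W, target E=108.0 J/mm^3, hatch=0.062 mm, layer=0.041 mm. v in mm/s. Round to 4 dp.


v = 249 / (108.0*0.062*0.041) = 906.9849 mm/s


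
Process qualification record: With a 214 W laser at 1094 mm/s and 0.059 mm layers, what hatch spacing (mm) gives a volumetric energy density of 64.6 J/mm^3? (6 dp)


h = 214 / (64.6*1094*0.059) = 0.051323 mm


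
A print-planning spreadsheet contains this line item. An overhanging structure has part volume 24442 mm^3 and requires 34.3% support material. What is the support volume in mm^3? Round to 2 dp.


V_support = 24442 * 0.343 = 8383.61 mm^3


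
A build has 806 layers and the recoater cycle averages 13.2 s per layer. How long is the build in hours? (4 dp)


t = 806 * 13.2 / 3600 = 2.9553 hrs


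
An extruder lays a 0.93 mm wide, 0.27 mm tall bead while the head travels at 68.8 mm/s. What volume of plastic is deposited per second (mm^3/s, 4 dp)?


Rate = 0.93 * 0.27 * 68.8 = 17.2757 mm^3/s


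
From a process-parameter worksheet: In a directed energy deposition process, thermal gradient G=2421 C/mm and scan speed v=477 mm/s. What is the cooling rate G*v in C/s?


CR = 2421 * 477 = 1154817 C/s


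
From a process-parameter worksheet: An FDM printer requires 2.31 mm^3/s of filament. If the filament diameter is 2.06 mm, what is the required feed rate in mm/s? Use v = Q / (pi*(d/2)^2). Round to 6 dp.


A = pi*(2.06/2)^2 = 3.332916
v = 2.31 / 3.332916 = 0.693087 mm/s


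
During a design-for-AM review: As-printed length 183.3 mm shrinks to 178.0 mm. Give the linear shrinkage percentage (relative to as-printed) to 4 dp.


Shrinkage = ((183.3-178.0)/183.3)*100 = 2.8914 %


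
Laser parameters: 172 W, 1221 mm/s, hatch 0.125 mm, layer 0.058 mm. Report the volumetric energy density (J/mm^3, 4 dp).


E = 172 / (1221*0.125*0.058) = 19.4301 J/mm^3


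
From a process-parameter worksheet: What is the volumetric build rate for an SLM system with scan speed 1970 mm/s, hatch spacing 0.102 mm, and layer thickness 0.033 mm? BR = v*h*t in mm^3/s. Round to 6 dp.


Rate = 1970 * 0.102 * 0.033 = 6.63102 mm^3/s


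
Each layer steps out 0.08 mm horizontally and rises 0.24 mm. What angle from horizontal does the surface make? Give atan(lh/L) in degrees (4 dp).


angle = atan(0.24/0.08) = 71.5651 degrees


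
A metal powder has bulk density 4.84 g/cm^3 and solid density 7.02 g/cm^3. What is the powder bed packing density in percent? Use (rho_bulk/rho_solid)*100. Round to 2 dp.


Packing = (4.84/7.02)*100 = 68.95 %


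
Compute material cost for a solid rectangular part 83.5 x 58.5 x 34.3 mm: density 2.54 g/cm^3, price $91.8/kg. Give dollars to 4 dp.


V = 83.5 * 58.5 * 34.3 = 167546.925 mm^3 = 167.546925 cm^3
Mass = 167.546925 * 2.54 / 1000 = 0.42556919 kg
Cost = 0.42556919 * 91.8 = 39.0673 $


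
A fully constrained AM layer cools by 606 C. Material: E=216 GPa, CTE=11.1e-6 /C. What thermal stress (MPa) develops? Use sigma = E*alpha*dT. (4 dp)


sigma = 216*1000 * 11.1e-6 * 606 = 1452.9456 MPa


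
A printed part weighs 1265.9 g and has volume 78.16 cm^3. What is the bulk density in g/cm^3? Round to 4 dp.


rho = 1265.9 / 78.16 = 16.1963 g/cm^3


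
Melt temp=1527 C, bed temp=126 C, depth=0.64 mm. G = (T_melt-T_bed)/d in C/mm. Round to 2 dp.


G = (1527-126)/0.64 = 2189.06 C/mm


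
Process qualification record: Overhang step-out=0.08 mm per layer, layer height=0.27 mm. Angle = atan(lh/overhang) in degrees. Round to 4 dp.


angle = atan(0.27/0.08) = 73.4956 degrees


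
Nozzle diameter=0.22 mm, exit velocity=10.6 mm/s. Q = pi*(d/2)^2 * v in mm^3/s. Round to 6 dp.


A = pi*(0.22/2)^2 = 0.03801327 mm^2
Q = 0.03801327 * 10.6 = 0.402941 mm^3/s


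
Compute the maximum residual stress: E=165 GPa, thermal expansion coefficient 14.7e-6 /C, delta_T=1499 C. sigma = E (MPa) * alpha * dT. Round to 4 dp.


sigma = 165*1000 * 14.7e-6 * 1499 = 3635.8245 MPa


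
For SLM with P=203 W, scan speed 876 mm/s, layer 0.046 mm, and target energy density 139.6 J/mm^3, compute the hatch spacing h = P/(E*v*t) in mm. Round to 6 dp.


h = 203 / (139.6*876*0.046) = 0.036087 mm


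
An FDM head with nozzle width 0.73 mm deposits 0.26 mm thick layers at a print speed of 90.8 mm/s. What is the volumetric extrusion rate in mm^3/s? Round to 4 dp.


Rate = 0.73 * 0.26 * 90.8 = 17.2338 mm^3/s


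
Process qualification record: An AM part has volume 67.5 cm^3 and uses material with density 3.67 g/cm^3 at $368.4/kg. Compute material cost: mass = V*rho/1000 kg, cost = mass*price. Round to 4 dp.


Mass = 67.5*3.67/1000 = 0.247725 kg
Cost = 0.247725 * 368.4 = 91.2619 $


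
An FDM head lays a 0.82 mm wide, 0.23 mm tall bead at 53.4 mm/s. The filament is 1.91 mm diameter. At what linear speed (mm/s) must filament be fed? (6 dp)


Q = 0.82 * 0.23 * 53.4 = 10.07124 mm^3/s
A_fil = pi*(1.91/2)^2 = 2.86521104 mm^2
v_feed = 10.07124 / 2.86521104 = 3.515008 mm/s
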